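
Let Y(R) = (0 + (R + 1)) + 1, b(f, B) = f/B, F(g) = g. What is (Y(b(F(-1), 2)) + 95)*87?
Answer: 16791/2 ≈ 8395.5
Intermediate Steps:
Y(R) = 2 + R (Y(R) = (0 + (1 + R)) + 1 = (1 + R) + 1 = 2 + R)
(Y(b(F(-1), 2)) + 95)*87 = ((2 - 1/2) + 95)*87 = ((2 - 1*½) + 95)*87 = ((2 - ½) + 95)*87 = (3/2 + 95)*87 = (193/2)*87 = 16791/2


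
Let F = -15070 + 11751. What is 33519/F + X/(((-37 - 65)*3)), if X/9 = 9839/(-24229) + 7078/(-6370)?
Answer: -43778578761858/4354127081395 ≈ -10.055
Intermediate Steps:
F = -3319
X = -1053752814/77169365 (X = 9*(9839/(-24229) + 7078/(-6370)) = 9*(9839*(-1/24229) + 7078*(-1/6370)) = 9*(-9839/24229 - 3539/3185) = 9*(-117083646/77169365) = -1053752814/77169365 ≈ -13.655)
33519/F + X/(((-37 - 65)*3)) = 33519/(-3319) - 1053752814*1/(3*(-37 - 65))/77169365 = 33519*(-1/3319) - 1053752814/(77169365*((-102*3))) = -33519/3319 - 1053752814/77169365/(-306) = -33519/3319 - 1053752814/77169365*(-1/306) = -33519/3319 + 58541823/1311879205 = -43778578761858/4354127081395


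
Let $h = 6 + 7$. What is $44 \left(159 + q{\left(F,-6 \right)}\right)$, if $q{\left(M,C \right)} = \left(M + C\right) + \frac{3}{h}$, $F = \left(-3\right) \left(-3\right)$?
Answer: $\frac{92796}{13} \approx 7138.2$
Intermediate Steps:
$h = 13$
$F = 9$
$q{\left(M,C \right)} = \frac{3}{13} + C + M$ ($q{\left(M,C \right)} = \left(M + C\right) + \frac{3}{13} = \left(C + M\right) + 3 \cdot \frac{1}{13} = \left(C + M\right) + \frac{3}{13} = \frac{3}{13} + C + M$)
$44 \left(159 + q{\left(F,-6 \right)}\right) = 44 \left(159 + \left(\frac{3}{13} - 6 + 9\right)\right) = 44 \left(159 + \frac{42}{13}\right) = 44 \cdot \frac{2109}{13} = \frac{92796}{13}$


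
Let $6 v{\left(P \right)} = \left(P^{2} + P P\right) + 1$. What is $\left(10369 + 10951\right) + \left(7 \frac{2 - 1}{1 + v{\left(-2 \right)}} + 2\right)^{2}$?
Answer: $\frac{533576}{25} \approx 21343.0$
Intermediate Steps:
$v{\left(P \right)} = \frac{1}{6} + \frac{P^{2}}{3}$ ($v{\left(P \right)} = \frac{\left(P^{2} + P P\right) + 1}{6} = \frac{\left(P^{2} + P^{2}\right) + 1}{6} = \frac{2 P^{2} + 1}{6} = \frac{1 + 2 P^{2}}{6} = \frac{1}{6} + \frac{P^{2}}{3}$)
$\left(10369 + 10951\right) + \left(7 \frac{2 - 1}{1 + v{\left(-2 \right)}} + 2\right)^{2} = \left(10369 + 10951\right) + \left(7 \frac{2 - 1}{1 + \left(\frac{1}{6} + \frac{\left(-2\right)^{2}}{3}\right)} + 2\right)^{2} = 21320 + \left(7 \cdot 1 \frac{1}{1 + \left(\frac{1}{6} + \frac{1}{3} \cdot 4\right)} + 2\right)^{2} = 21320 + \left(7 \cdot 1 \frac{1}{1 + \left(\frac{1}{6} + \frac{4}{3}\right)} + 2\right)^{2} = 21320 + \left(7 \cdot 1 \frac{1}{1 + \frac{3}{2}} + 2\right)^{2} = 21320 + \left(7 \cdot 1 \frac{1}{\frac{5}{2}} + 2\right)^{2} = 21320 + \left(7 \cdot 1 \cdot \frac{2}{5} + 2\right)^{2} = 21320 + \left(7 \cdot \frac{2}{5} + 2\right)^{2} = 21320 + \left(\frac{14}{5} + 2\right)^{2} = 21320 + \left(\frac{24}{5}\right)^{2} = 21320 + \frac{576}{25} = \frac{533576}{25}$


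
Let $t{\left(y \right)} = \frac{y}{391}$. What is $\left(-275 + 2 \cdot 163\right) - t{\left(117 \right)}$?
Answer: $\frac{19824}{391} \approx 50.701$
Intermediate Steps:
$t{\left(y \right)} = \frac{y}{391}$ ($t{\left(y \right)} = y \frac{1}{391} = \frac{y}{391}$)
$\left(-275 + 2 \cdot 163\right) - t{\left(117 \right)} = \left(-275 + 2 \cdot 163\right) - \frac{1}{391} \cdot 117 = \left(-275 + 326\right) - \frac{117}{391} = 51 - \frac{117}{391} = \frac{19824}{391}$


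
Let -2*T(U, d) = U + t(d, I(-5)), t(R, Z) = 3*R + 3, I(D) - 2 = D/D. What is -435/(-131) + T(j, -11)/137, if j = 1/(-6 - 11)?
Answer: 2093171/610198 ≈ 3.4303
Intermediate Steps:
I(D) = 3 (I(D) = 2 + D/D = 2 + 1 = 3)
j = -1/17 (j = 1/(-17) = -1/17 ≈ -0.058824)
t(R, Z) = 3 + 3*R
T(U, d) = -3/2 - 3*d/2 - U/2 (T(U, d) = -(U + (3 + 3*d))/2 = -(3 + U + 3*d)/2 = -3/2 - 3*d/2 - U/2)
-435/(-131) + T(j, -11)/137 = -435/(-131) + (-3/2 - 3/2*(-11) - ½*(-1/17))/137 = -435*(-1/131) + (-3/2 + 33/2 + 1/34)*(1/137) = 435/131 + (511/34)*(1/137) = 435/131 + 511/4658 = 2093171/610198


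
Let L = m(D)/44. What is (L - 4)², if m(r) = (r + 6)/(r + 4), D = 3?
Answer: 1495729/94864 ≈ 15.767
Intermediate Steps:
m(r) = (6 + r)/(4 + r)
L = 9/308 (L = ((6 + 3)/(4 + 3))/44 = (9/7)*(1/44) = 9/308 ≈ 0.029221)
(L - 4)² = (9/308 - 4)² = (-1223/308)² = 1495729/94864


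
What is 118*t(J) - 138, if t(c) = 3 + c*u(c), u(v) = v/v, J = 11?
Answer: 1514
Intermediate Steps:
u(v) = 1
t(c) = 3 + c (t(c) = 3 + c*1 = 3 + c)
118*t(J) - 138 = 118*(3 + 11) - 138 = 118*14 - 138 = 1652 - 138 = 1514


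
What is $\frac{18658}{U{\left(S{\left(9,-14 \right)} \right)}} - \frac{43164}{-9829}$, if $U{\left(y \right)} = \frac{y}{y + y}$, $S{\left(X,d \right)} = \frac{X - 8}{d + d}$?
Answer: $\frac{366822128}{9829} \approx 37320.0$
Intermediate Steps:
$S{\left(X,d \right)} = \frac{-8 + X}{2 d}$
$U{\left(y \right)} = \frac{1}{2}$ ($U{\left(y \right)} = \frac{y}{2 y} = y \frac{1}{2 y} = \frac{1}{2}$)
$\frac{18658}{U{\left(S{\left(9,-14 \right)} \right)}} - \frac{43164}{-9829} = 18658 \frac{1}{\frac{1}{2}} - \frac{43164}{-9829} = 18658 \cdot 2 - - \frac{43164}{9829} = 37316 + \frac{43164}{9829} = \frac{366822128}{9829}$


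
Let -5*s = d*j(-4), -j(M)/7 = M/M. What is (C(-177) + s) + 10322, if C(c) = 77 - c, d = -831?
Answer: 47063/5 ≈ 9412.6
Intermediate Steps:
j(M) = -7 (j(M) = -7*M/M = -7*1 = -7)
s = -5817/5 (s = -(-831)*(-7)/5 = -⅕*5817 = -5817/5 ≈ -1163.4)
(C(-177) + s) + 10322 = ((77 - 1*(-177)) - 5817/5) + 10322 = ((77 + 177) - 5817/5) + 10322 = (254 - 5817/5) + 10322 = -4547/5 + 10322 = 47063/5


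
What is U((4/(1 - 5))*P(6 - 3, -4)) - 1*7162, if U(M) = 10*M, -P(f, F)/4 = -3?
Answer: -7282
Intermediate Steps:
P(f, F) = 12 (P(f, F) = -4*(-3) = 12)
U((4/(1 - 5))*P(6 - 3, -4)) - 1*7162 = 10*((4/(1 - 5))*12) - 1*7162 = 10*((4/(-4))*12) - 7162 = 10*((4*(-¼))*12) - 7162 = 10*(-1*12) - 7162 = 10*(-12) - 7162 = -120 - 7162 = -7282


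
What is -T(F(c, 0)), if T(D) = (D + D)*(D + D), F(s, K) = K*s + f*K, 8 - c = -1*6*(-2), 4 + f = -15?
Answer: 0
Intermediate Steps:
f = -19 (f = -4 - 15 = -19)
c = -4 (c = 8 - (-1*6)*(-2) = 8 - (-6)*(-2) = 8 - 1*12 = 8 - 12 = -4)
F(s, K) = -19*K + K*s (F(s, K) = K*s - 19*K = -19*K + K*s)
T(D) = 4*D**2 (T(D) = (2*D)*(2*D) = 4*D**2)
-T(F(c, 0)) = -4*(0*(-19 - 4))**2 = -4*(0*(-23))**2 = -4*0**2 = -4*0 = -1*0 = 0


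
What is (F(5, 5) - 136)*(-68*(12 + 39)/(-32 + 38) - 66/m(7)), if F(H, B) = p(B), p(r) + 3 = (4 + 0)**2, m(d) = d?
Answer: 505776/7 ≈ 72254.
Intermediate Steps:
p(r) = 13 (p(r) = -3 + (4 + 0)**2 = -3 + 4**2 = -3 + 16 = 13)
F(H, B) = 13
(F(5, 5) - 136)*(-68*(12 + 39)/(-32 + 38) - 66/m(7)) = (13 - 136)*(-68*(12 + 39)/(-32 + 38) - 66/7) = -123*(-68/(6/51) - 66*1/7) = -123*(-68/(6*(1/51)) - 66/7) = -123*(-68/2/17 - 66/7) = -123*(-68*17/2 - 66/7) = -123*(-578 - 66/7) = -123*(-4112/7) = 505776/7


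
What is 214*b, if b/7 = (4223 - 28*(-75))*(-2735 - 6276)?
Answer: -85350876394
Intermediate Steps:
b = -398835871 (b = 7*((4223 - 28*(-75))*(-2735 - 6276)) = 7*((4223 + 2100)*(-9011)) = 7*(6323*(-9011)) = 7*(-56976553) = -398835871)
214*b = 214*(-398835871) = -85350876394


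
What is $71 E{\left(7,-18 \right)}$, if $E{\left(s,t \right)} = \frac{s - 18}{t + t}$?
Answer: $\frac{781}{36} \approx 21.694$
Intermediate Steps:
$E{\left(s,t \right)} = \frac{-18 + s}{2 t}$
$71 E{\left(7,-18 \right)} = 71 \frac{-18 + 7}{2 \left(-18\right)} = 71 \cdot \frac{1}{2} \left(- \frac{1}{18}\right) \left(-11\right) = 71 \cdot \frac{11}{36} = \frac{781}{36}$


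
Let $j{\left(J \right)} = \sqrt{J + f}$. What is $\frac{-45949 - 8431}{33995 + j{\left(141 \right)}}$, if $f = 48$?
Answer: $- \frac{462162025}{288914959} + \frac{40785 \sqrt{21}}{288914959} \approx -1.599$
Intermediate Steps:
$j{\left(J \right)} = \sqrt{48 + J}$ ($j{\left(J \right)} = \sqrt{J + 48} = \sqrt{48 + J}$)
$\frac{-45949 - 8431}{33995 + j{\left(141 \right)}} = \frac{-45949 - 8431}{33995 + \sqrt{48 + 141}} = - \frac{54380}{33995 + \sqrt{189}} = - \frac{54380}{33995 + 3 \sqrt{21}}$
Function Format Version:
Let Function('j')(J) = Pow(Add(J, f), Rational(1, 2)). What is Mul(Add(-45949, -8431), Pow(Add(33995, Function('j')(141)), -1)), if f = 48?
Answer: Add(Rational(-462162025, 288914959), Mul(Rational(40785, 288914959), Pow(21, Rational(1, 2)))) ≈ -1.5990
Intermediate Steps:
Function('j')(J) = Pow(Add(48, J), Rational(1, 2)) (Function('j')(J) = Pow(Add(J, 48), Rational(1, 2)) = Pow(Add(48, J), Rational(1, 2)))
Mul(Add(-45949, -8431), Pow(Add(33995, Function('j')(141)), -1)) = Mul(Add(-45949, -8431), Pow(Add(33995, Pow(Add(48, 141), Rational(1, 2))), -1)) = Mul(-54380, Pow(Add(33995, Pow(189, Rational(1, 2))), -1)) = Mul(-54380, Pow(Add(33995, Mul(3, Pow(21, Rational(1, 2)))), -1))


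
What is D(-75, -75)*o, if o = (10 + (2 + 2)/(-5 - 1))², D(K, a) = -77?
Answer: -60368/9 ≈ -6707.6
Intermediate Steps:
o = 784/9 (o = (10 + 4/(-6))² = (10 + 4*(-⅙))² = (10 - ⅔)² = (28/3)² = 784/9 ≈ 87.111)
D(-75, -75)*o = -77*784/9 = -60368/9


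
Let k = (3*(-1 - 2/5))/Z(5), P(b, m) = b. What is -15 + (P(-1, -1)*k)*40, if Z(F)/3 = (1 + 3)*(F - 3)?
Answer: -8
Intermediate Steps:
Z(F) = -36 + 12*F (Z(F) = 3*((1 + 3)*(F - 3)) = 3*(4*(-3 + F)) = 3*(-12 + 4*F) = -36 + 12*F)
k = -7/40 (k = (3*(-1 - 2/5))/(-36 + 12*5) = (3*(-1 - 2*⅕))/(-36 + 60) = (3*(-1 - ⅖))/24 = (3*(-7/5))*(1/24) = -21/5*1/24 = -7/40 ≈ -0.17500)
-15 + (P(-1, -1)*k)*40 = -15 - 1*(-7/40)*40 = -15 + (7/40)*40 = -15 + 7 = -8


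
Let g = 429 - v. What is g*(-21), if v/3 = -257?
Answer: -25200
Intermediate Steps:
v = -771 (v = 3*(-257) = -771)
g = 1200 (g = 429 - 1*(-771) = 429 + 771 = 1200)
g*(-21) = 1200*(-21) = -25200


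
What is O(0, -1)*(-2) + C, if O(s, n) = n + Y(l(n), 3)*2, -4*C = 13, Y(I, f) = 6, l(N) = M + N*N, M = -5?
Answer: -101/4 ≈ -25.250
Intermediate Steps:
l(N) = -5 + N**2 (l(N) = -5 + N*N = -5 + N**2)
C = -13/4 (C = -1/4*13 = -13/4 ≈ -3.2500)
O(s, n) = 12 + n (O(s, n) = n + 6*2 = n + 12 = 12 + n)
O(0, -1)*(-2) + C = (12 - 1)*(-2) - 13/4 = 11*(-2) - 13/4 = -22 - 13/4 = -101/4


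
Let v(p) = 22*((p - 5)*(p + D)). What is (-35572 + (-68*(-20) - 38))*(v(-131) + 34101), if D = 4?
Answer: -14182411250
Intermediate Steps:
v(p) = 22*(-5 + p)*(4 + p) (v(p) = 22*((p - 5)*(p + 4)) = 22*((-5 + p)*(4 + p)) = 22*(-5 + p)*(4 + p))
(-35572 + (-68*(-20) - 38))*(v(-131) + 34101) = (-35572 + (-68*(-20) - 38))*((-440 - 22*(-131) + 22*(-131)²) + 34101) = (-35572 + (1360 - 38))*((-440 + 2882 + 22*17161) + 34101) = (-35572 + 1322)*((-440 + 2882 + 377542) + 34101) = -34250*(379984 + 34101) = -34250*414085 = -14182411250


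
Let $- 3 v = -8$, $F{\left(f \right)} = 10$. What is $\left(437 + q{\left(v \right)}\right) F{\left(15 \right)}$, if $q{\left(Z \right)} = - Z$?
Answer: $\frac{13030}{3} \approx 4343.3$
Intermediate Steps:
$v = \frac{8}{3}$ ($v = \left(- \frac{1}{3}\right) \left(-8\right) = \frac{8}{3} \approx 2.6667$)
$\left(437 + q{\left(v \right)}\right) F{\left(15 \right)} = \left(437 - \frac{8}{3}\right) 10 = \frac{1303}{3} \cdot 10 = \frac{13030}{3}$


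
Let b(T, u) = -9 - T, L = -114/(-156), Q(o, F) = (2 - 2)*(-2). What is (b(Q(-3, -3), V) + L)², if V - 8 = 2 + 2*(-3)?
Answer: 46225/676 ≈ 68.380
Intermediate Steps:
Q(o, F) = 0 (Q(o, F) = 0*(-2) = 0)
L = 19/26 (L = -114*(-1/156) = 19/26 ≈ 0.73077)
V = 4 (V = 8 + (2 + 2*(-3)) = 8 + (2 - 6) = 8 - 4 = 4)
(b(Q(-3, -3), V) + L)² = ((-9 - 1*0) + 19/26)² = ((-9 + 0) + 19/26)² = (-9 + 19/26)² = (-215/26)² = 46225/676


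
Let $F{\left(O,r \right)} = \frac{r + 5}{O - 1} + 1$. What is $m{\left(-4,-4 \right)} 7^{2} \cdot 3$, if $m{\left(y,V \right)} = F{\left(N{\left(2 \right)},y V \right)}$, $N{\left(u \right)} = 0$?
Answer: $-2940$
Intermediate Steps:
$F{\left(O,r \right)} = 1 + \frac{5 + r}{-1 + O}$ ($F{\left(O,r \right)} = \frac{5 + r}{-1 + O} + 1 = 1 + \frac{5 + r}{-1 + O}$)
$m{\left(y,V \right)} = -4 - V y$ ($m{\left(y,V \right)} = \frac{4 + 0 + y V}{-1 + 0} = \frac{4 + 0 + V y}{-1} = - (4 + V y) = -4 - V y$)
$m{\left(-4,-4 \right)} 7^{2} \cdot 3 = \left(-4 - \left(-4\right) \left(-4\right)\right) 7^{2} \cdot 3 = \left(-4 - 16\right) 49 \cdot 3 = \left(-20\right) 49 \cdot 3 = \left(-980\right) 3 = -2940$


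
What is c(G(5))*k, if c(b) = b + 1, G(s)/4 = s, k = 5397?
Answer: 113337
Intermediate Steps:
G(s) = 4*s
c(b) = 1 + b
c(G(5))*k = (1 + 4*5)*5397 = (1 + 20)*5397 = 21*5397 = 113337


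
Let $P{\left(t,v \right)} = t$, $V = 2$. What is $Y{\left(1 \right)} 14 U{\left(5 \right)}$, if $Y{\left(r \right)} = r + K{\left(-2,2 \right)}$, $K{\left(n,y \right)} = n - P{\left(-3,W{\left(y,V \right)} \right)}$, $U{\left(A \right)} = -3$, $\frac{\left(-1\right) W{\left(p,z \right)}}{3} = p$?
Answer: $-84$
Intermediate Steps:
$W{\left(p,z \right)} = - 3 p$
$K{\left(n,y \right)} = 3 + n$ ($K{\left(n,y \right)} = n - -3 = n + 3 = 3 + n$)
$Y{\left(r \right)} = 1 + r$ ($Y{\left(r \right)} = r + \left(3 - 2\right) = r + 1 = 1 + r$)
$Y{\left(1 \right)} 14 U{\left(5 \right)} = \left(1 + 1\right) 14 \left(-3\right) = 2 \cdot 14 \left(-3\right) = 28 \left(-3\right) = -84$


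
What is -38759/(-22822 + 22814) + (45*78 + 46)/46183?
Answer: 1790035345/369464 ≈ 4845.0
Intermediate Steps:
-38759/(-22822 + 22814) + (45*78 + 46)/46183 = -38759/(-8) + (3510 + 46)*(1/46183) = -38759*(-⅛) + 3556*(1/46183) = 38759/8 + 3556/46183 = 1790035345/369464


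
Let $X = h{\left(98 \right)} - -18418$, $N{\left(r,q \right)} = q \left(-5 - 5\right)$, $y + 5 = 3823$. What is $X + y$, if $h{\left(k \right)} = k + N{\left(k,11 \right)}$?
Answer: $22224$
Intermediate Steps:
$y = 3818$ ($y = -5 + 3823 = 3818$)
$N{\left(r,q \right)} = - 10 q$ ($N{\left(r,q \right)} = q \left(-10\right) = - 10 q$)
$h{\left(k \right)} = -110 + k$ ($h{\left(k \right)} = k - 110 = -110 + k$)
$X = 18406$ ($X = \left(-110 + 98\right) - -18418 = -12 + 18418 = 18406$)
$X + y = 18406 + 3818 = 22224$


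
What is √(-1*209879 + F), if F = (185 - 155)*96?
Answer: I*√206999 ≈ 454.97*I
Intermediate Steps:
F = 2880 (F = 30*96 = 2880)
√(-1*209879 + F) = √(-1*209879 + 2880) = √(-209879 + 2880) = √(-206999) = I*√206999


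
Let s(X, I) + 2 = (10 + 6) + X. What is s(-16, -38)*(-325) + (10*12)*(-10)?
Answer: -550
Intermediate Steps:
s(X, I) = 14 + X (s(X, I) = -2 + ((10 + 6) + X) = -2 + (16 + X) = 14 + X)
s(-16, -38)*(-325) + (10*12)*(-10) = (14 - 16)*(-325) + (10*12)*(-10) = -2*(-325) + 120*(-10) = 650 - 1200 = -550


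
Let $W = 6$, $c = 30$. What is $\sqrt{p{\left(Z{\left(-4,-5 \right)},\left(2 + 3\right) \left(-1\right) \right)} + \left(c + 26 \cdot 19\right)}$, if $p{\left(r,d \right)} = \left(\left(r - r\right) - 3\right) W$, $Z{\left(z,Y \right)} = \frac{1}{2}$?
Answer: $\sqrt{506} \approx 22.494$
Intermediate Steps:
$Z{\left(z,Y \right)} = \frac{1}{2}$
$p{\left(r,d \right)} = -18$ ($p{\left(r,d \right)} = \left(\left(r - r\right) - 3\right) 6 = \left(0 - 3\right) 6 = \left(-3\right) 6 = -18$)
$\sqrt{p{\left(Z{\left(-4,-5 \right)},\left(2 + 3\right) \left(-1\right) \right)} + \left(c + 26 \cdot 19\right)} = \sqrt{-18 + \left(30 + 26 \cdot 19\right)} = \sqrt{-18 + \left(30 + 494\right)} = \sqrt{-18 + 524} = \sqrt{506}$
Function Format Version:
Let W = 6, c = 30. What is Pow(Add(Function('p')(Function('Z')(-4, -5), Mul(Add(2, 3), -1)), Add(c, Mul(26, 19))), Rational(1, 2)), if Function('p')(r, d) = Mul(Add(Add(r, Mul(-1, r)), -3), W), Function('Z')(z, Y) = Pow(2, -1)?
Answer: Pow(506, Rational(1, 2)) ≈ 22.494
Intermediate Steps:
Function('Z')(z, Y) = Rational(1, 2)
Function('p')(r, d) = -18 (Function('p')(r, d) = Mul(Add(Add(r, Mul(-1, r)), -3), 6) = Mul(Add(0, -3), 6) = Mul(-3, 6) = -18)
Pow(Add(Function('p')(Function('Z')(-4, -5), Mul(Add(2, 3), -1)), Add(c, Mul(26, 19))), Rational(1, 2)) = Pow(Add(-18, Add(30, Mul(26, 19))), Rational(1, 2)) = Pow(Add(-18, Add(30, 494)), Rational(1, 2)) = Pow(Add(-18, 524), Rational(1, 2)) = Pow(506, Rational(1, 2))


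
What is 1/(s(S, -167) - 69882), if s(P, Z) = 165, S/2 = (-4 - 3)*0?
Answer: -1/69717 ≈ -1.4344e-5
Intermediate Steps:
S = 0 (S = 2*((-4 - 3)*0) = 2*(-7*0) = 2*0 = 0)
1/(s(S, -167) - 69882) = 1/(165 - 69882) = 1/(-69717) = -1/69717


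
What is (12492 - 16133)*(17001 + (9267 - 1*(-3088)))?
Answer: -106885196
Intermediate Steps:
(12492 - 16133)*(17001 + (9267 - 1*(-3088))) = -3641*(17001 + (9267 + 3088)) = -3641*(17001 + 12355) = -3641*29356 = -106885196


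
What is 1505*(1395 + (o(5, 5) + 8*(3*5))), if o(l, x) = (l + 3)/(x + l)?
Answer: 2281279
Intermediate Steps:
o(l, x) = (3 + l)/(l + x)
1505*(1395 + (o(5, 5) + 8*(3*5))) = 1505*(1395 + ((3 + 5)/(5 + 5) + 8*(3*5))) = 1505*(1395 + (8/10 + 8*15)) = 1505*(1395 + ((⅒)*8 + 120)) = 1505*(1395 + (⅘ + 120)) = 1505*(1395 + 604/5) = 1505*(7579/5) = 2281279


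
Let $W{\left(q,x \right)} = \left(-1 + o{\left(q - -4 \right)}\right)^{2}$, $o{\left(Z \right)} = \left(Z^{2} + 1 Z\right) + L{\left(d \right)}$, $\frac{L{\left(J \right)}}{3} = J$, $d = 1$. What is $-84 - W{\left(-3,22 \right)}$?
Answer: $-100$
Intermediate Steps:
$L{\left(J \right)} = 3 J$
$o{\left(Z \right)} = 3 + Z + Z^{2}$ ($o{\left(Z \right)} = \left(Z^{2} + 1 Z\right) + 3 \cdot 1 = \left(Z^{2} + Z\right) + 3 = \left(Z + Z^{2}\right) + 3 = 3 + Z + Z^{2}$)
$W{\left(q,x \right)} = \left(6 + q + \left(4 + q\right)^{2}\right)^{2}$ ($W{\left(q,x \right)} = \left(-1 + \left(3 + \left(q - -4\right) + \left(q - -4\right)^{2}\right)\right)^{2} = \left(-1 + \left(3 + \left(q + 4\right) + \left(q + 4\right)^{2}\right)\right)^{2} = \left(-1 + \left(3 + \left(4 + q\right) + \left(4 + q\right)^{2}\right)\right)^{2} = \left(-1 + \left(7 + q + \left(4 + q\right)^{2}\right)\right)^{2} = \left(6 + q + \left(4 + q\right)^{2}\right)^{2}$)
$-84 - W{\left(-3,22 \right)} = -84 - \left(6 - 3 + \left(4 - 3\right)^{2}\right)^{2} = -84 - \left(6 - 3 + 1^{2}\right)^{2} = -84 - \left(6 - 3 + 1\right)^{2} = -84 - 4^{2} = -84 - 16 = -100$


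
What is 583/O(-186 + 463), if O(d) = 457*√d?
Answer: 583*√277/126589 ≈ 0.076650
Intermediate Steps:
583/O(-186 + 463) = 583/((457*√(-186 + 463))) = 583/((457*√277)) = 583*(√277/126589) = 583*√277/126589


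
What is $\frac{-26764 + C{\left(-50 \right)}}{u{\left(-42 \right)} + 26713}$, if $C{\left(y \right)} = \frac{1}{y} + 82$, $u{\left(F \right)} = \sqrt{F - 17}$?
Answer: $- \frac{35637840013}{35679221400} + \frac{1334101 i \sqrt{59}}{35679221400} \approx -0.99884 + 0.00028721 i$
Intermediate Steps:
$u{\left(F \right)} = \sqrt{-17 + F}$
$C{\left(y \right)} = 82 + \frac{1}{y}$
$\frac{-26764 + C{\left(-50 \right)}}{u{\left(-42 \right)} + 26713} = \frac{-26764 + \left(82 + \frac{1}{-50}\right)}{\sqrt{-17 - 42} + 26713} = \frac{-26764 + \left(82 - \frac{1}{50}\right)}{\sqrt{-59} + 26713} = \frac{-26764 + \frac{4099}{50}}{i \sqrt{59} + 26713} = - \frac{1334101}{50 \left(26713 + i \sqrt{59}\right)}$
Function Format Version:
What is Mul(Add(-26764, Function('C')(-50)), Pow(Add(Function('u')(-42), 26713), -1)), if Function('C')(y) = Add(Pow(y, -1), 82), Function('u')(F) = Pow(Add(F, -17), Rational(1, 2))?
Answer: Add(Rational(-35637840013, 35679221400), Mul(Rational(1334101, 35679221400), I, Pow(59, Rational(1, 2)))) ≈ Add(-0.99884, Mul(0.00028721, I))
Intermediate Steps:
Function('u')(F) = Pow(Add(-17, F), Rational(1, 2))
Function('C')(y) = Add(82, Pow(y, -1))
Mul(Add(-26764, Function('C')(-50)), Pow(Add(Function('u')(-42), 26713), -1)) = Mul(Add(-26764, Add(82, Pow(-50, -1))), Pow(Add(Pow(Add(-17, -42), Rational(1, 2)), 26713), -1)) = Mul(Add(-26764, Add(82, Rational(-1, 50))), Pow(Add(Pow(-59, Rational(1, 2)), 26713), -1)) = Mul(Add(-26764, Rational(4099, 50)), Pow(Add(Mul(I, Pow(59, Rational(1, 2))), 26713), -1)) = Mul(Rational(-1334101, 50), Pow(Add(26713, Mul(I, Pow(59, Rational(1, 2)))), -1))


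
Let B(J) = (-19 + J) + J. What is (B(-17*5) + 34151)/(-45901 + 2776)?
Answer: -33962/43125 ≈ -0.78752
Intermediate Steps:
B(J) = -19 + 2*J
(B(-17*5) + 34151)/(-45901 + 2776) = ((-19 + 2*(-17*5)) + 34151)/(-45901 + 2776) = ((-19 + 2*(-85)) + 34151)/(-43125) = ((-19 - 170) + 34151)*(-1/43125) = (-189 + 34151)*(-1/43125) = 33962*(-1/43125) = -33962/43125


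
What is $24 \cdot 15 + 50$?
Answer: $410$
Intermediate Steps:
$24 \cdot 15 + 50 = 360 + 50 = 410$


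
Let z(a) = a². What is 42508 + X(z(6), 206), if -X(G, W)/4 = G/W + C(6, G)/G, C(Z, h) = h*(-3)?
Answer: 4379488/103 ≈ 42519.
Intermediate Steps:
C(Z, h) = -3*h
X(G, W) = 12 - 4*G/W (X(G, W) = -4*(G/W + (-3*G)/G) = -4*(G/W - 3) = -4*(-3 + G/W) = 12 - 4*G/W)
42508 + X(z(6), 206) = 42508 + (12 - 4*6²/206) = 42508 + (12 - 4*36*1/206) = 42508 + (12 - 72/103) = 42508 + 1164/103 = 4379488/103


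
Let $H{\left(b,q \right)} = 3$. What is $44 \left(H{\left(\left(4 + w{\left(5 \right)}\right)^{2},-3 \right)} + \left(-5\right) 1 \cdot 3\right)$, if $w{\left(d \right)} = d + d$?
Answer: $-528$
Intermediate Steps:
$w{\left(d \right)} = 2 d$
$44 \left(H{\left(\left(4 + w{\left(5 \right)}\right)^{2},-3 \right)} + \left(-5\right) 1 \cdot 3\right) = 44 \left(3 + \left(-5\right) 1 \cdot 3\right) = 44 \left(3 - 15\right) = 44 \left(-12\right) = -528$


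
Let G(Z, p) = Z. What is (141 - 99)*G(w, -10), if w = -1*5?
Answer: -210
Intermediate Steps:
w = -5
(141 - 99)*G(w, -10) = (141 - 99)*(-5) = 42*(-5) = -210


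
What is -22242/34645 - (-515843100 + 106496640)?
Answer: 14181808084458/34645 ≈ 4.0935e+8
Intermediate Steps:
-22242/34645 - (-515843100 + 106496640) = -22242*1/34645 - 18489/(1/(-5491 + (-22409 + 5760))) = -22242/34645 - 18489/(1/(-5491 - 16649)) = -22242/34645 - 18489/(1/(-22140)) = -22242/34645 - 18489/(-1/22140) = -22242/34645 - 18489*(-22140) = -22242/34645 + 409346460 = 14181808084458/34645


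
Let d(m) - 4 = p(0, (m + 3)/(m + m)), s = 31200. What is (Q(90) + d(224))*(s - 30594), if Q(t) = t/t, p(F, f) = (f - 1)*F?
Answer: 3030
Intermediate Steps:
p(F, f) = F*(-1 + f) (p(F, f) = (-1 + f)*F = F*(-1 + f))
d(m) = 4 (d(m) = 4 + 0*(-1 + (m + 3)/(m + m)) = 4 + 0*(-1 + (3 + m)/((2*m))) = 4 + 0*(-1 + (3 + m)*(1/(2*m))) = 4 + 0*(-1 + (3 + m)/(2*m)) = 4 + 0 = 4)
Q(t) = 1
(Q(90) + d(224))*(s - 30594) = (1 + 4)*(31200 - 30594) = 5*606 = 3030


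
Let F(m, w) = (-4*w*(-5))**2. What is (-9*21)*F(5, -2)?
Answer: -302400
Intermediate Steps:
F(m, w) = 400*w**2 (F(m, w) = (20*w)**2 = 400*w**2)
(-9*21)*F(5, -2) = (-9*21)*(400*(-2)**2) = -75600*4 = -189*1600 = -302400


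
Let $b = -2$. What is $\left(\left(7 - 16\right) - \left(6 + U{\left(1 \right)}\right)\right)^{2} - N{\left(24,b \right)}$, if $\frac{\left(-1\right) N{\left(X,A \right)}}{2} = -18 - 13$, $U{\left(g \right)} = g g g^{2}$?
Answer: $194$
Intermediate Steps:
$U{\left(g \right)} = g^{4}$ ($U{\left(g \right)} = g^{2} g^{2} = g^{4}$)
$N{\left(X,A \right)} = 62$ ($N{\left(X,A \right)} = - 2 \left(-18 - 13\right) = \left(-2\right) \left(-31\right) = 62$)
$\left(\left(7 - 16\right) - \left(6 + U{\left(1 \right)}\right)\right)^{2} - N{\left(24,b \right)} = \left(\left(7 - 16\right) - 7\right)^{2} - 62 = \left(-9 - 7\right)^{2} - 62 = \left(-16\right)^{2} - 62 = 256 - 62 = 194$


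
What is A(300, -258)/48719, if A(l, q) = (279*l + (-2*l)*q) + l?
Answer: 238800/48719 ≈ 4.9016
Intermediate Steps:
A(l, q) = 280*l - 2*l*q (A(l, q) = (279*l - 2*l*q) + l = 280*l - 2*l*q)
A(300, -258)/48719 = (2*300*(140 - 1*(-258)))/48719 = (2*300*(140 + 258))*(1/48719) = (2*300*398)*(1/48719) = 238800*(1/48719) = 238800/48719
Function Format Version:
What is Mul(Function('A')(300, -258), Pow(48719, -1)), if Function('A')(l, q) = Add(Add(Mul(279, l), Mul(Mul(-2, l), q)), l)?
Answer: Rational(238800, 48719) ≈ 4.9016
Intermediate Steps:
Function('A')(l, q) = Add(Mul(280, l), Mul(-2, l, q)) (Function('A')(l, q) = Add(Add(Mul(279, l), Mul(-2, l, q)), l) = Add(Mul(280, l), Mul(-2, l, q)))
Mul(Function('A')(300, -258), Pow(48719, -1)) = Mul(Mul(2, 300, Add(140, Mul(-1, -258))), Pow(48719, -1)) = Mul(Mul(2, 300, Add(140, 258)), Rational(1, 48719)) = Mul(Mul(2, 300, 398), Rational(1, 48719)) = Mul(238800, Rational(1, 48719)) = Rational(238800, 48719)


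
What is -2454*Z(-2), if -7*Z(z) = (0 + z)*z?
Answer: 9816/7 ≈ 1402.3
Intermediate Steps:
Z(z) = -z**2/7 (Z(z) = -(0 + z)*z/7 = -z*z/7 = -z**2/7)
-2454*Z(-2) = -(-2454)*(-2)**2/7 = -(-2454)*4/7 = -2454*(-4/7) = 9816/7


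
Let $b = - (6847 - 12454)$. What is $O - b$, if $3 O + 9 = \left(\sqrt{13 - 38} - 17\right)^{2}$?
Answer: $-5522 - \frac{170 i}{3} \approx -5522.0 - 56.667 i$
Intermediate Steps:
$O = -3 + \frac{\left(-17 + 5 i\right)^{2}}{3}$ ($O = -3 + \frac{\left(\sqrt{13 - 38} - 17\right)^{2}}{3} = -3 + \frac{\left(\sqrt{-25} - 17\right)^{2}}{3} = -3 + \frac{\left(5 i - 17\right)^{2}}{3} = -3 + \frac{\left(-17 + 5 i\right)^{2}}{3} \approx 85.0 - 56.667 i$)
$b = 5607$ ($b = \left(-1\right) \left(-5607\right) = 5607$)
$O - b = \left(85 - \frac{170 i}{3}\right) - 5607 = -5522 - \frac{170 i}{3}$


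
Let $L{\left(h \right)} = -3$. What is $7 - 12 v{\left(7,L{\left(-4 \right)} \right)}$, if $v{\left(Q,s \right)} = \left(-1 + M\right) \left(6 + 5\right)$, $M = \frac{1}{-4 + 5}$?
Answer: $7$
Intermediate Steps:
$M = 1$ ($M = 1^{-1} = 1$)
$v{\left(Q,s \right)} = 0$ ($v{\left(Q,s \right)} = \left(-1 + 1\right) \left(6 + 5\right) = 0 \cdot 11 = 0$)
$7 - 12 v{\left(7,L{\left(-4 \right)} \right)} = 7 - 0 = 7 + 0 = 7$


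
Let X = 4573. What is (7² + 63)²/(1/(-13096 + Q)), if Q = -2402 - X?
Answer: -251770624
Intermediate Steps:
Q = -6975 (Q = -2402 - 1*4573 = -2402 - 4573 = -6975)
(7² + 63)²/(1/(-13096 + Q)) = (7² + 63)²/(1/(-13096 - 6975)) = (49 + 63)²/(1/(-20071)) = 112²/(-1/20071) = 12544*(-20071) = -251770624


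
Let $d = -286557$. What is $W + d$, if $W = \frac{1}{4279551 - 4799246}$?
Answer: $- \frac{148922240116}{519695} \approx -2.8656 \cdot 10^{5}$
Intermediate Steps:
$W = - \frac{1}{519695}$ ($W = \frac{1}{-519695} = - \frac{1}{519695} \approx -1.9242 \cdot 10^{-6}$)
$W + d = - \frac{1}{519695} - 286557 = - \frac{148922240116}{519695}$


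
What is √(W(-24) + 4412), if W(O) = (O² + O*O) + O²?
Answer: 2*√1535 ≈ 78.358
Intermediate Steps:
W(O) = 3*O² (W(O) = (O² + O²) + O² = 2*O² + O² = 3*O²)
√(W(-24) + 4412) = √(3*(-24)² + 4412) = √(3*576 + 4412) = √(1728 + 4412) = √6140 = 2*√1535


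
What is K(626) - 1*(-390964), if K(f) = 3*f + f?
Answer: 393468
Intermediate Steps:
K(f) = 4*f
K(626) - 1*(-390964) = 4*626 - 1*(-390964) = 2504 + 390964 = 393468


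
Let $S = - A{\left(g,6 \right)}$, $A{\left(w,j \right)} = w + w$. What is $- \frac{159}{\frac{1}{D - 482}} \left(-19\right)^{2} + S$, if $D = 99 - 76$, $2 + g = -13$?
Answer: $26346171$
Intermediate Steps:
$g = -15$ ($g = -2 - 13 = -15$)
$A{\left(w,j \right)} = 2 w$
$D = 23$
$S = 30$ ($S = - 2 \left(-15\right) = \left(-1\right) \left(-30\right) = 30$)
$- \frac{159}{\frac{1}{D - 482}} \left(-19\right)^{2} + S = - \frac{159}{\frac{1}{23 - 482}} \left(-19\right)^{2} + 30 = - \frac{159}{\frac{1}{-459}} \cdot 361 + 30 = - \frac{159}{- \frac{1}{459}} \cdot 361 + 30 = \left(-159\right) \left(-459\right) 361 + 30 = 72981 \cdot 361 + 30 = 26346141 + 30 = 26346171$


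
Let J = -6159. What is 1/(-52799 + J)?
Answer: -1/58958 ≈ -1.6961e-5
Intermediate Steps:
1/(-52799 + J) = 1/(-52799 - 6159) = 1/(-58958) = -1/58958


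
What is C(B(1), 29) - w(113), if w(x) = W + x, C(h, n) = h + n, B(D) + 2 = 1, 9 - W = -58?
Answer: -152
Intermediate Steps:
W = 67 (W = 9 - 1*(-58) = 9 + 58 = 67)
B(D) = -1 (B(D) = -2 + 1 = -1)
w(x) = 67 + x
C(B(1), 29) - w(113) = (-1 + 29) - (67 + 113) = 28 - 1*180 = 28 - 180 = -152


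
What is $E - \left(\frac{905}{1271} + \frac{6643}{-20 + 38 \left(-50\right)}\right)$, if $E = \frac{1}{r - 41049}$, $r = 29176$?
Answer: $\frac{2568186379}{934642560} \approx 2.7478$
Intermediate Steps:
$E = - \frac{1}{11873}$ ($E = \frac{1}{29176 - 41049} = \frac{1}{-11873} = - \frac{1}{11873} \approx -8.4225 \cdot 10^{-5}$)
$E - \left(\frac{905}{1271} + \frac{6643}{-20 + 38 \left(-50\right)}\right) = - \frac{1}{11873} - \left(\frac{905}{1271} + \frac{6643}{-20 + 38 \left(-50\right)}\right) = - \frac{1}{11873} - \left(\frac{905}{1271} + \frac{6643}{-20 - 1900}\right) = - \frac{1}{11873} - \left(\frac{905}{1271} + \frac{6643}{-1920}\right) = - \frac{1}{11873} - - \frac{6705653}{2440320} = - \frac{1}{11873} + \left(- \frac{905}{1271} + \frac{6643}{1920}\right) = - \frac{1}{11873} + \frac{6705653}{2440320} = \frac{2568186379}{934642560}$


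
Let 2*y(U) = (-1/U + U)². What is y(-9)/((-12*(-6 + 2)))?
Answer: 200/243 ≈ 0.82305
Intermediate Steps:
y(U) = (U - 1/U)²/2 (y(U) = (-1/U + U)²/2 = (U - 1/U)²/2)
y(-9)/((-12*(-6 + 2))) = ((½)*(-1 + (-9)²)²/(-9)²)/((-12*(-6 + 2))) = ((½)*(1/81)*(-1 + 81)²)/((-12*(-4))) = ((½)*(1/81)*80²)/48 = ((½)*(1/81)*6400)*(1/48) = (3200/81)*(1/48) = 200/243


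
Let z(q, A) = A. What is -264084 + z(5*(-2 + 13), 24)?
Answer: -264060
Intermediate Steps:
-264084 + z(5*(-2 + 13), 24) = -264084 + 24 = -264060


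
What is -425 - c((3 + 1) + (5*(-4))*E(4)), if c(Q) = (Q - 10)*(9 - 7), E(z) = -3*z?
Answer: -893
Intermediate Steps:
c(Q) = -20 + 2*Q (c(Q) = (-10 + Q)*2 = -20 + 2*Q)
-425 - c((3 + 1) + (5*(-4))*E(4)) = -425 - (-20 + 2*((3 + 1) + (5*(-4))*(-3*4))) = -425 - (-20 + 2*(4 - 20*(-12))) = -425 - (-20 + 2*(4 + 240)) = -425 - (-20 + 2*244) = -425 - (-20 + 488) = -425 - 1*468 = -425 - 468 = -893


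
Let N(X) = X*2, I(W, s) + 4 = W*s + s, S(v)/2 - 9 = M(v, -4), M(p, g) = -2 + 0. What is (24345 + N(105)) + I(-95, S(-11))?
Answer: 23235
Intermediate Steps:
M(p, g) = -2
S(v) = 14 (S(v) = 18 + 2*(-2) = 18 - 4 = 14)
I(W, s) = -4 + s + W*s (I(W, s) = -4 + (W*s + s) = -4 + (s + W*s) = -4 + s + W*s)
N(X) = 2*X
(24345 + N(105)) + I(-95, S(-11)) = (24345 + 2*105) + (-4 + 14 - 95*14) = (24345 + 210) + (-4 + 14 - 1330) = 24555 - 1320 = 23235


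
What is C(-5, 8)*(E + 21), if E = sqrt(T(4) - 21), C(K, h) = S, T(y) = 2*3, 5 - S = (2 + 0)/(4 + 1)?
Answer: 483/5 + 23*I*sqrt(15)/5 ≈ 96.6 + 17.816*I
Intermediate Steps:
S = 23/5 (S = 5 - (2 + 0)/(4 + 1) = 5 - 2/5 = 23/5 ≈ 4.6000)
T(y) = 6
C(K, h) = 23/5
E = I*sqrt(15) (E = sqrt(6 - 21) = sqrt(-15) = I*sqrt(15) ≈ 3.873*I)
C(-5, 8)*(E + 21) = 23*(I*sqrt(15) + 21)/5 = 23*(21 + I*sqrt(15))/5 = 483/5 + 23*I*sqrt(15)/5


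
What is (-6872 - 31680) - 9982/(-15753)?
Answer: -607299674/15753 ≈ -38551.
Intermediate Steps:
(-6872 - 31680) - 9982/(-15753) = -38552 - 9982*(-1/15753) = -38552 + 9982/15753 = -607299674/15753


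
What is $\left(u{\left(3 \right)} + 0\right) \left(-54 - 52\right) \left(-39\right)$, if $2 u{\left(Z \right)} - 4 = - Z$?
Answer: $2067$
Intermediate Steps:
$u{\left(Z \right)} = 2 - \frac{Z}{2}$ ($u{\left(Z \right)} = 2 + \frac{\left(-1\right) Z}{2} = 2 - \frac{Z}{2}$)
$\left(u{\left(3 \right)} + 0\right) \left(-54 - 52\right) \left(-39\right) = \left(\left(2 - \frac{3}{2}\right) + 0\right) \left(-54 - 52\right) \left(-39\right) = \left(\left(2 - \frac{3}{2}\right) + 0\right) \left(-106\right) \left(-39\right) = \left(\frac{1}{2} + 0\right) \left(-106\right) \left(-39\right) = \frac{1}{2} \left(-106\right) \left(-39\right) = \left(-53\right) \left(-39\right) = 2067$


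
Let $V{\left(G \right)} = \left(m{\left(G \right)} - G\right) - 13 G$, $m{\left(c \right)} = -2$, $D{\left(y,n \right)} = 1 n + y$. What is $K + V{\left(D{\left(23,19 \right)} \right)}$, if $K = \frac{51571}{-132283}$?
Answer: $- \frac{78098541}{132283} \approx -590.39$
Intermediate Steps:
$D{\left(y,n \right)} = n + y$
$V{\left(G \right)} = -2 - 14 G$ ($V{\left(G \right)} = \left(-2 - G\right) - 13 G = -2 - 14 G$)
$K = - \frac{51571}{132283}$ ($K = 51571 \left(- \frac{1}{132283}\right) = - \frac{51571}{132283} \approx -0.38985$)
$K + V{\left(D{\left(23,19 \right)} \right)} = - \frac{51571}{132283} - \left(2 + 14 \left(19 + 23\right)\right) = - \frac{51571}{132283} - 590 = - \frac{78098541}{132283}$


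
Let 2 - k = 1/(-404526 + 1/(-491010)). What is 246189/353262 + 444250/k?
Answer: 1298826849976431657627/5847267891355891 ≈ 2.2213e+5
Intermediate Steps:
k = 397253113532/198626311261 (k = 2 - 1/(-404526 + 1/(-491010)) = 2 - 1/(-404526 - 1/491010) = 2 - 1/(-198626311261/491010) = 2 - 1*(-491010/198626311261) = 2 + 491010/198626311261 = 397253113532/198626311261 ≈ 2.0000)
246189/353262 + 444250/k = 246189/353262 + 444250/(397253113532/198626311261) = 246189*(1/353262) + 444250*(198626311261/397253113532) = 82063/117754 + 44119869388849625/198626556766 = 1298826849976431657627/5847267891355891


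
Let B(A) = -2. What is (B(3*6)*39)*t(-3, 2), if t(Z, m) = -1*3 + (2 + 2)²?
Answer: -1014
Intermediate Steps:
t(Z, m) = 13 (t(Z, m) = -3 + 4² = -3 + 16 = 13)
(B(3*6)*39)*t(-3, 2) = -2*39*13 = -78*13 = -1014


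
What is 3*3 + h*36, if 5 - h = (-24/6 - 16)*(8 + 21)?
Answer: 21069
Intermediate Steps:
h = 585 (h = 5 - (-24/6 - 16)*(8 + 21) = 5 - (-24*1/6 - 16)*29 = 5 - (-4 - 16)*29 = 5 - (-20)*29 = 5 - 1*(-580) = 5 + 580 = 585)
3*3 + h*36 = 3*3 + 585*36 = 9 + 21060 = 21069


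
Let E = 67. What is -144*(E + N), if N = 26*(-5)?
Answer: 9072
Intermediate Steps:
N = -130
-144*(E + N) = -144*(67 - 130) = -144*(-63) = 9072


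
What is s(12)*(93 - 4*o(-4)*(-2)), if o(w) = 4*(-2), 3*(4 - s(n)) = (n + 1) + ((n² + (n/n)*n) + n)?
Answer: -4901/3 ≈ -1633.7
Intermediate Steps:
s(n) = 11/3 - n - n²/3 (s(n) = 4 - ((n + 1) + ((n² + (n/n)*n) + n))/3 = 4 - ((1 + n) + ((n² + 1*n) + n))/3 = 4 - ((1 + n) + ((n² + n) + n))/3 = 4 - ((1 + n) + ((n + n²) + n))/3 = 4 - ((1 + n) + (n² + 2*n))/3 = 4 - (1 + n² + 3*n)/3 = 4 + (-⅓ - n - n²/3) = 11/3 - n - n²/3)
o(w) = -8
s(12)*(93 - 4*o(-4)*(-2)) = (11/3 - 1*12 - ⅓*12²)*(93 - 4*(-8)*(-2)) = (11/3 - 12 - ⅓*144)*(93 + 32*(-2)) = (11/3 - 12 - 48)*(93 - 64) = -169/3*29 = -4901/3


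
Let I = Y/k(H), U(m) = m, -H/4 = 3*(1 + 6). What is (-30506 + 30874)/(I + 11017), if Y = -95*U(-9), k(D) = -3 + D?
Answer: 1334/39901 ≈ 0.033433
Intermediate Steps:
H = -84 (H = -12*(1 + 6) = -12*7 = -4*21 = -84)
Y = 855 (Y = -95*(-9) = 855)
I = -285/29 (I = 855/(-3 - 84) = 855/(-87) = 855*(-1/87) = -285/29 ≈ -9.8276)
(-30506 + 30874)/(I + 11017) = (-30506 + 30874)/(-285/29 + 11017) = 368/(319208/29) = 368*(29/319208) = 1334/39901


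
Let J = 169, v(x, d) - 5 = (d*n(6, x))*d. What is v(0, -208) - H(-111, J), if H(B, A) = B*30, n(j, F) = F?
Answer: 3335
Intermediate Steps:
v(x, d) = 5 + x*d**2 (v(x, d) = 5 + (d*x)*d = 5 + x*d**2)
H(B, A) = 30*B
v(0, -208) - H(-111, J) = (5 + 0*(-208)**2) - 30*(-111) = (5 + 0*43264) - 1*(-3330) = (5 + 0) + 3330 = 5 + 3330 = 3335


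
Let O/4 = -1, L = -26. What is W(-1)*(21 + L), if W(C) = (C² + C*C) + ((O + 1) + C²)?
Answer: 0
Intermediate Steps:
O = -4 (O = 4*(-1) = -4)
W(C) = -3 + 3*C² (W(C) = (C² + C*C) + ((-4 + 1) + C²) = (C² + C²) + (-3 + C²) = 2*C² + (-3 + C²) = -3 + 3*C²)
W(-1)*(21 + L) = (-3 + 3*(-1)²)*(21 - 26) = (-3 + 3*1)*(-5) = (-3 + 3)*(-5) = 0*(-5) = 0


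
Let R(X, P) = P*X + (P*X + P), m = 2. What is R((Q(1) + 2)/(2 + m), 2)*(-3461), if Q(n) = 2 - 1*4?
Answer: -6922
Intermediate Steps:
Q(n) = -2 (Q(n) = 2 - 4 = -2)
R(X, P) = P + 2*P*X (R(X, P) = P*X + (P + P*X) = P + 2*P*X)
R((Q(1) + 2)/(2 + m), 2)*(-3461) = (2*(1 + 2*((-2 + 2)/(2 + 2))))*(-3461) = (2*(1 + 2*(0/4)))*(-3461) = (2*(1 + 2*(0*(1/4))))*(-3461) = (2*(1 + 2*0))*(-3461) = (2*(1 + 0))*(-3461) = (2*1)*(-3461) = 2*(-3461) = -6922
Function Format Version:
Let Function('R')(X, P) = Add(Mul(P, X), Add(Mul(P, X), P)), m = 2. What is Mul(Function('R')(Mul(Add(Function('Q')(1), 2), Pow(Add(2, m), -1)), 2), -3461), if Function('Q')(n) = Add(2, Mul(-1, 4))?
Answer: -6922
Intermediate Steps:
Function('Q')(n) = -2 (Function('Q')(n) = Add(2, -4) = -2)
Function('R')(X, P) = Add(P, Mul(2, P, X)) (Function('R')(X, P) = Add(Mul(P, X), Add(P, Mul(P, X))) = Add(P, Mul(2, P, X)))
Mul(Function('R')(Mul(Add(Function('Q')(1), 2), Pow(Add(2, m), -1)), 2), -3461) = Mul(Mul(2, Add(1, Mul(2, Mul(Add(-2, 2), Pow(Add(2, 2), -1))))), -3461) = Mul(Mul(2, Add(1, Mul(2, Mul(0, Pow(4, -1))))), -3461) = Mul(Mul(2, Add(1, Mul(2, Mul(0, Rational(1, 4))))), -3461) = Mul(Mul(2, Add(1, Mul(2, 0))), -3461) = Mul(Mul(2, Add(1, 0)), -3461) = Mul(Mul(2, 1), -3461) = Mul(2, -3461) = -6922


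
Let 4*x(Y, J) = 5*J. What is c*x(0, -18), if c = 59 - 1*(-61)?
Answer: -2700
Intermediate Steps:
x(Y, J) = 5*J/4 (x(Y, J) = (5*J)/4 = 5*J/4)
c = 120 (c = 59 + 61 = 120)
c*x(0, -18) = 120*((5/4)*(-18)) = 120*(-45/2) = -2700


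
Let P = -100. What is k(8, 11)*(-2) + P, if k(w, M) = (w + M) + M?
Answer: -160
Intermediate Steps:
k(w, M) = w + 2*M (k(w, M) = (M + w) + M = w + 2*M)
k(8, 11)*(-2) + P = (8 + 2*11)*(-2) - 100 = (8 + 22)*(-2) - 100 = 30*(-2) - 100 = -60 - 100 = -160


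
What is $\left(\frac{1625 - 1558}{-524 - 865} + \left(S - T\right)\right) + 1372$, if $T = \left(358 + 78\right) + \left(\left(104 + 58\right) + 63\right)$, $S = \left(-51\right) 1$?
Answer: $\frac{916673}{1389} \approx 659.95$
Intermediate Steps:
$S = -51$
$T = 661$ ($T = 436 + \left(162 + 63\right) = 436 + 225 = 661$)
$\left(\frac{1625 - 1558}{-524 - 865} + \left(S - T\right)\right) + 1372 = \left(\frac{1625 - 1558}{-524 - 865} - 712\right) + 1372 = \left(\frac{67}{-1389} - 712\right) + 1372 = \left(67 \left(- \frac{1}{1389}\right) - 712\right) + 1372 = \left(- \frac{67}{1389} - 712\right) + 1372 = - \frac{989035}{1389} + 1372 = \frac{916673}{1389}$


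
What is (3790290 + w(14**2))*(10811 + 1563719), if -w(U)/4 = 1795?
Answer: 5956620188300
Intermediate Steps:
w(U) = -7180 (w(U) = -4*1795 = -7180)
(3790290 + w(14**2))*(10811 + 1563719) = (3790290 - 7180)*(10811 + 1563719) = 3783110*1574530 = 5956620188300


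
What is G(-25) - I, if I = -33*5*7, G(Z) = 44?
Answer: 1199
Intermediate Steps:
I = -1155 (I = -165*7 = -1155)
G(-25) - I = 44 - 1*(-1155) = 44 + 1155 = 1199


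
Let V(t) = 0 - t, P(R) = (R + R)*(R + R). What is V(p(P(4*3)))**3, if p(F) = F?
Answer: -191102976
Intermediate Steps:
P(R) = 4*R**2 (P(R) = (2*R)*(2*R) = 4*R**2)
V(t) = -t
V(p(P(4*3)))**3 = (-4*(4*3)**2)**3 = (-4*12**2)**3 = (-4*144)**3 = (-1*576)**3 = (-576)**3 = -191102976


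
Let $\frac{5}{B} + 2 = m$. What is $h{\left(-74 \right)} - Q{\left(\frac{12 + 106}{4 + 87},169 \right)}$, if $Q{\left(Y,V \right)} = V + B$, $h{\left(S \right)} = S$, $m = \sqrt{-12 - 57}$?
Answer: $- \frac{17729}{73} + \frac{5 i \sqrt{69}}{73} \approx -242.86 + 0.56895 i$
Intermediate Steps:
$m = i \sqrt{69}$ ($m = \sqrt{-69} = i \sqrt{69} \approx 8.3066 i$)
$B = \frac{5}{-2 + i \sqrt{69}} \approx -0.13699 - 0.56895 i$
$Q{\left(Y,V \right)} = - \frac{10}{73} + V - \frac{5 i \sqrt{69}}{73}$ ($Q{\left(Y,V \right)} = V - \left(\frac{10}{73} + \frac{5 i \sqrt{69}}{73}\right) = - \frac{10}{73} + V - \frac{5 i \sqrt{69}}{73}$)
$h{\left(-74 \right)} - Q{\left(\frac{12 + 106}{4 + 87},169 \right)} = -74 - \left(- \frac{10}{73} + 169 - \frac{5 i \sqrt{69}}{73}\right) = -74 - \left(\frac{12327}{73} - \frac{5 i \sqrt{69}}{73}\right) = - \frac{17729}{73} + \frac{5 i \sqrt{69}}{73}$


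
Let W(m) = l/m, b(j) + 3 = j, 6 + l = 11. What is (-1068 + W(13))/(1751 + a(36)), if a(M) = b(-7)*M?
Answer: -13879/18083 ≈ -0.76752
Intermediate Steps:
l = 5 (l = -6 + 11 = 5)
b(j) = -3 + j
a(M) = -10*M (a(M) = (-3 - 7)*M = -10*M)
W(m) = 5/m
(-1068 + W(13))/(1751 + a(36)) = (-1068 + 5/13)/(1751 - 10*36) = (-1068 + 5*(1/13))/(1751 - 360) = (-1068 + 5/13)/1391 = -13879/13*1/1391 = -13879/18083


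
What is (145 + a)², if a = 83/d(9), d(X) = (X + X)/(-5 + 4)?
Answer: 6385729/324 ≈ 19709.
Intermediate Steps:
d(X) = -2*X (d(X) = (2*X)/(-1) = (2*X)*(-1) = -2*X)
a = -83/18 (a = 83/((-2*9)) = 83/(-18) = 83*(-1/18) = -83/18 ≈ -4.6111)
(145 + a)² = (145 - 83/18)² = (2527/18)² = 6385729/324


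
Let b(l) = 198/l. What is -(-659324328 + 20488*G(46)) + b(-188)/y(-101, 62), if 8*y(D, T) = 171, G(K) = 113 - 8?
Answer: 586855567540/893 ≈ 6.5717e+8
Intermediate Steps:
G(K) = 105
y(D, T) = 171/8 (y(D, T) = (⅛)*171 = 171/8)
-(-659324328 + 20488*G(46)) + b(-188)/y(-101, 62) = -20488/(1/(-32181 + 105)) + (198/(-188))/(171/8) = -20488/(1/(-32076)) + (198*(-1/188))*(8/171) = -20488/(-1/32076) - 99/94*8/171 = -20488*(-32076) - 44/893 = 657173088 - 44/893 = 586855567540/893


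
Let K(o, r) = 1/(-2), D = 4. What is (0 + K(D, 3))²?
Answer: ¼ ≈ 0.25000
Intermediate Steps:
K(o, r) = -½
(0 + K(D, 3))² = (0 - ½)² = (-½)² = ¼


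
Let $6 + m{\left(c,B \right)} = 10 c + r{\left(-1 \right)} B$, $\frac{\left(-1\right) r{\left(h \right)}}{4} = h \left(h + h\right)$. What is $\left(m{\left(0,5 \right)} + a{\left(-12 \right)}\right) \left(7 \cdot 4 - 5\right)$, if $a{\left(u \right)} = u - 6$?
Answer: $-1472$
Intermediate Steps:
$a{\left(u \right)} = -6 + u$ ($a{\left(u \right)} = u - 6 = -6 + u$)
$r{\left(h \right)} = - 8 h^{2}$ ($r{\left(h \right)} = - 4 h \left(h + h\right) = - 4 h 2 h = - 4 \cdot 2 h^{2} = - 8 h^{2}$)
$m{\left(c,B \right)} = -6 - 8 B + 10 c$ ($m{\left(c,B \right)} = -6 + \left(10 c + - 8 \left(-1\right)^{2} B\right) = -6 + \left(10 c + \left(-8\right) 1 B\right) = -6 - \left(- 10 c + 8 B\right) = -6 - 8 B + 10 c$)
$\left(m{\left(0,5 \right)} + a{\left(-12 \right)}\right) \left(7 \cdot 4 - 5\right) = \left(\left(-6 - 40 + 10 \cdot 0\right) - 18\right) \left(7 \cdot 4 - 5\right) = \left(\left(-6 - 40 + 0\right) - 18\right) \left(28 - 5\right) = \left(-46 - 18\right) 23 = \left(-64\right) 23 = -1472$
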